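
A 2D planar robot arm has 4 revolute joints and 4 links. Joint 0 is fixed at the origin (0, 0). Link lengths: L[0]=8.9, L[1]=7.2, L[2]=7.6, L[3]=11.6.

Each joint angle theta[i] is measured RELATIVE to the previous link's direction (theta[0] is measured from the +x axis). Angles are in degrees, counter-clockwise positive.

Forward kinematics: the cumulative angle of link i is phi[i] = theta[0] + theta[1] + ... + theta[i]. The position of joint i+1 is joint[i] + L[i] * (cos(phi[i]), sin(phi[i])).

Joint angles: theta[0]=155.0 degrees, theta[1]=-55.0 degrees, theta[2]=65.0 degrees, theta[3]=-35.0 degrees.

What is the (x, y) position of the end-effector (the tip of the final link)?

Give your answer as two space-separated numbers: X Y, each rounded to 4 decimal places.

joint[0] = (0.0000, 0.0000)  (base)
link 0: phi[0] = 155 = 155 deg
  cos(155 deg) = -0.9063, sin(155 deg) = 0.4226
  joint[1] = (0.0000, 0.0000) + 8.9 * (-0.9063, 0.4226) = (0.0000 + -8.0661, 0.0000 + 3.7613) = (-8.0661, 3.7613)
link 1: phi[1] = 155 + -55 = 100 deg
  cos(100 deg) = -0.1736, sin(100 deg) = 0.9848
  joint[2] = (-8.0661, 3.7613) + 7.2 * (-0.1736, 0.9848) = (-8.0661 + -1.2503, 3.7613 + 7.0906) = (-9.3164, 10.8519)
link 2: phi[2] = 155 + -55 + 65 = 165 deg
  cos(165 deg) = -0.9659, sin(165 deg) = 0.2588
  joint[3] = (-9.3164, 10.8519) + 7.6 * (-0.9659, 0.2588) = (-9.3164 + -7.3410, 10.8519 + 1.9670) = (-16.6574, 12.8189)
link 3: phi[3] = 155 + -55 + 65 + -35 = 130 deg
  cos(130 deg) = -0.6428, sin(130 deg) = 0.7660
  joint[4] = (-16.6574, 12.8189) + 11.6 * (-0.6428, 0.7660) = (-16.6574 + -7.4563, 12.8189 + 8.8861) = (-24.1138, 21.7051)
End effector: (-24.1138, 21.7051)

Answer: -24.1138 21.7051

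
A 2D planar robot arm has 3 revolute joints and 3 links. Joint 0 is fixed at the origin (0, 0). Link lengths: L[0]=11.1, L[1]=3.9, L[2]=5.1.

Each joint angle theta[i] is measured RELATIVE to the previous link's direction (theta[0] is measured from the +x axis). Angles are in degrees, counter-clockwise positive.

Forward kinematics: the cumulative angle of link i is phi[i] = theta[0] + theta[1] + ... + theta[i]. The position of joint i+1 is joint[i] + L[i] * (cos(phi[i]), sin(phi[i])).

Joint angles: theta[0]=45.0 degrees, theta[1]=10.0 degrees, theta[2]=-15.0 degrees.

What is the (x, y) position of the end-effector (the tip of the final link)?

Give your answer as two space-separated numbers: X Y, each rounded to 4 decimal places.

joint[0] = (0.0000, 0.0000)  (base)
link 0: phi[0] = 45 = 45 deg
  cos(45 deg) = 0.7071, sin(45 deg) = 0.7071
  joint[1] = (0.0000, 0.0000) + 11.1 * (0.7071, 0.7071) = (0.0000 + 7.8489, 0.0000 + 7.8489) = (7.8489, 7.8489)
link 1: phi[1] = 45 + 10 = 55 deg
  cos(55 deg) = 0.5736, sin(55 deg) = 0.8192
  joint[2] = (7.8489, 7.8489) + 3.9 * (0.5736, 0.8192) = (7.8489 + 2.2369, 7.8489 + 3.1947) = (10.0858, 11.0436)
link 2: phi[2] = 45 + 10 + -15 = 40 deg
  cos(40 deg) = 0.7660, sin(40 deg) = 0.6428
  joint[3] = (10.0858, 11.0436) + 5.1 * (0.7660, 0.6428) = (10.0858 + 3.9068, 11.0436 + 3.2782) = (13.9927, 14.3218)
End effector: (13.9927, 14.3218)

Answer: 13.9927 14.3218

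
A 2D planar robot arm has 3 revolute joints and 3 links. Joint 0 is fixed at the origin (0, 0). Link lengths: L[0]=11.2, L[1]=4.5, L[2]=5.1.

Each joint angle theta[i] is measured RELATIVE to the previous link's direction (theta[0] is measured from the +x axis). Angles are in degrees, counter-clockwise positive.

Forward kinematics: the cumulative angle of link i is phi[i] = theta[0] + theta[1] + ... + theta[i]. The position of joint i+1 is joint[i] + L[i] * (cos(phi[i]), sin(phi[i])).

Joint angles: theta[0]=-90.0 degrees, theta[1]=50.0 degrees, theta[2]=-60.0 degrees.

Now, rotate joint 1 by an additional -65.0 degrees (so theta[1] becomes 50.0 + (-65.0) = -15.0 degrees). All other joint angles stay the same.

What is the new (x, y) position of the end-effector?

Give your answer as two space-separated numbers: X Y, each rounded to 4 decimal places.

joint[0] = (0.0000, 0.0000)  (base)
link 0: phi[0] = -90 = -90 deg
  cos(-90 deg) = 0.0000, sin(-90 deg) = -1.0000
  joint[1] = (0.0000, 0.0000) + 11.2 * (0.0000, -1.0000) = (0.0000 + 0.0000, 0.0000 + -11.2000) = (0.0000, -11.2000)
link 1: phi[1] = -90 + -15 = -105 deg
  cos(-105 deg) = -0.2588, sin(-105 deg) = -0.9659
  joint[2] = (0.0000, -11.2000) + 4.5 * (-0.2588, -0.9659) = (0.0000 + -1.1647, -11.2000 + -4.3467) = (-1.1647, -15.5467)
link 2: phi[2] = -90 + -15 + -60 = -165 deg
  cos(-165 deg) = -0.9659, sin(-165 deg) = -0.2588
  joint[3] = (-1.1647, -15.5467) + 5.1 * (-0.9659, -0.2588) = (-1.1647 + -4.9262, -15.5467 + -1.3200) = (-6.0909, -16.8666)
End effector: (-6.0909, -16.8666)

Answer: -6.0909 -16.8666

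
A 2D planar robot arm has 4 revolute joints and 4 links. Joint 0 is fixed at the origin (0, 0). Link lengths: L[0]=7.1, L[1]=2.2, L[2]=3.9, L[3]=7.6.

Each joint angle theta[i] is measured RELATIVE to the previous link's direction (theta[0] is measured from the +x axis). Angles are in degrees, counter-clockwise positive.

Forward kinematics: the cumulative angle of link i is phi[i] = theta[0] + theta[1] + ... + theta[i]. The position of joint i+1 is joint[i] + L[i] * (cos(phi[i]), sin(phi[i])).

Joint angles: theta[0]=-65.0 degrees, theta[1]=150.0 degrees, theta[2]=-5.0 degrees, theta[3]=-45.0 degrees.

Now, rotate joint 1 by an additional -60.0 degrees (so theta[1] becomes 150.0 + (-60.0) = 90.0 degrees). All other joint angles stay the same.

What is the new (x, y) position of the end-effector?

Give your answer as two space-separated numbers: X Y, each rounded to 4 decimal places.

joint[0] = (0.0000, 0.0000)  (base)
link 0: phi[0] = -65 = -65 deg
  cos(-65 deg) = 0.4226, sin(-65 deg) = -0.9063
  joint[1] = (0.0000, 0.0000) + 7.1 * (0.4226, -0.9063) = (0.0000 + 3.0006, 0.0000 + -6.4348) = (3.0006, -6.4348)
link 1: phi[1] = -65 + 90 = 25 deg
  cos(25 deg) = 0.9063, sin(25 deg) = 0.4226
  joint[2] = (3.0006, -6.4348) + 2.2 * (0.9063, 0.4226) = (3.0006 + 1.9939, -6.4348 + 0.9298) = (4.9945, -5.5050)
link 2: phi[2] = -65 + 90 + -5 = 20 deg
  cos(20 deg) = 0.9397, sin(20 deg) = 0.3420
  joint[3] = (4.9945, -5.5050) + 3.9 * (0.9397, 0.3420) = (4.9945 + 3.6648, -5.5050 + 1.3339) = (8.6593, -4.1711)
link 3: phi[3] = -65 + 90 + -5 + -45 = -25 deg
  cos(-25 deg) = 0.9063, sin(-25 deg) = -0.4226
  joint[4] = (8.6593, -4.1711) + 7.6 * (0.9063, -0.4226) = (8.6593 + 6.8879, -4.1711 + -3.2119) = (15.5472, -7.3830)
End effector: (15.5472, -7.3830)

Answer: 15.5472 -7.3830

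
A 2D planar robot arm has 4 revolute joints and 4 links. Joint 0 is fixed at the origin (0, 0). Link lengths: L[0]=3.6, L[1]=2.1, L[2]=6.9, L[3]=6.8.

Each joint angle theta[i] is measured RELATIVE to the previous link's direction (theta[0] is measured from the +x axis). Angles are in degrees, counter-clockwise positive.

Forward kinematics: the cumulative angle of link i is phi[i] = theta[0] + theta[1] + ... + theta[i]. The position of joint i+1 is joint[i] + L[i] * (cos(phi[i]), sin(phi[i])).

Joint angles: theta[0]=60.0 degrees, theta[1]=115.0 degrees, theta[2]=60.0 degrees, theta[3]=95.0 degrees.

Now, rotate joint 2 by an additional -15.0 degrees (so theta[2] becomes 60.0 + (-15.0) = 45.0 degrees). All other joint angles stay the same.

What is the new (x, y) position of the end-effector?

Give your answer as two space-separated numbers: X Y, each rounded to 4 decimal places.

Answer: -0.7694 -5.9428

Derivation:
joint[0] = (0.0000, 0.0000)  (base)
link 0: phi[0] = 60 = 60 deg
  cos(60 deg) = 0.5000, sin(60 deg) = 0.8660
  joint[1] = (0.0000, 0.0000) + 3.6 * (0.5000, 0.8660) = (0.0000 + 1.8000, 0.0000 + 3.1177) = (1.8000, 3.1177)
link 1: phi[1] = 60 + 115 = 175 deg
  cos(175 deg) = -0.9962, sin(175 deg) = 0.0872
  joint[2] = (1.8000, 3.1177) + 2.1 * (-0.9962, 0.0872) = (1.8000 + -2.0920, 3.1177 + 0.1830) = (-0.2920, 3.3007)
link 2: phi[2] = 60 + 115 + 45 = 220 deg
  cos(220 deg) = -0.7660, sin(220 deg) = -0.6428
  joint[3] = (-0.2920, 3.3007) + 6.9 * (-0.7660, -0.6428) = (-0.2920 + -5.2857, 3.3007 + -4.4352) = (-5.5777, -1.1345)
link 3: phi[3] = 60 + 115 + 45 + 95 = 315 deg
  cos(315 deg) = 0.7071, sin(315 deg) = -0.7071
  joint[4] = (-5.5777, -1.1345) + 6.8 * (0.7071, -0.7071) = (-5.5777 + 4.8083, -1.1345 + -4.8083) = (-0.7694, -5.9428)
End effector: (-0.7694, -5.9428)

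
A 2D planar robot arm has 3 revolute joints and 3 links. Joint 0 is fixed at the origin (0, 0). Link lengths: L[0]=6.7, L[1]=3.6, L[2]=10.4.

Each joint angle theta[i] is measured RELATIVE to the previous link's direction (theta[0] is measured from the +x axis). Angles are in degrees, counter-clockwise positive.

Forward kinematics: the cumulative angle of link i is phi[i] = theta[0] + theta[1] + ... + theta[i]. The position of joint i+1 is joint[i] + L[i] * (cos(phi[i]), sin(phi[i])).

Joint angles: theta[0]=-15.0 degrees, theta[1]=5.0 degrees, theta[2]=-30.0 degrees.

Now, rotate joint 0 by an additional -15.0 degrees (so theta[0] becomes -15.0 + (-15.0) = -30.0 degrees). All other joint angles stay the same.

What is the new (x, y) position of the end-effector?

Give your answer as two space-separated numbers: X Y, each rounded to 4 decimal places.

Answer: 15.0303 -13.3906

Derivation:
joint[0] = (0.0000, 0.0000)  (base)
link 0: phi[0] = -30 = -30 deg
  cos(-30 deg) = 0.8660, sin(-30 deg) = -0.5000
  joint[1] = (0.0000, 0.0000) + 6.7 * (0.8660, -0.5000) = (0.0000 + 5.8024, 0.0000 + -3.3500) = (5.8024, -3.3500)
link 1: phi[1] = -30 + 5 = -25 deg
  cos(-25 deg) = 0.9063, sin(-25 deg) = -0.4226
  joint[2] = (5.8024, -3.3500) + 3.6 * (0.9063, -0.4226) = (5.8024 + 3.2627, -3.3500 + -1.5214) = (9.0651, -4.8714)
link 2: phi[2] = -30 + 5 + -30 = -55 deg
  cos(-55 deg) = 0.5736, sin(-55 deg) = -0.8192
  joint[3] = (9.0651, -4.8714) + 10.4 * (0.5736, -0.8192) = (9.0651 + 5.9652, -4.8714 + -8.5192) = (15.0303, -13.3906)
End effector: (15.0303, -13.3906)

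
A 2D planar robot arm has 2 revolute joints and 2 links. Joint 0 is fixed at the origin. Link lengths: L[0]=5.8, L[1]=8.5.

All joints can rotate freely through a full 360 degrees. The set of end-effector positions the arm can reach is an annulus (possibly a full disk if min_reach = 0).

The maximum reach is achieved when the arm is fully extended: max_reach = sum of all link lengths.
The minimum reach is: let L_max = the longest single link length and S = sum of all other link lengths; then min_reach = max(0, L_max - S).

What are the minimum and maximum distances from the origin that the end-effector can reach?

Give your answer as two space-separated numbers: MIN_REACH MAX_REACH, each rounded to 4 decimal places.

Link lengths: [5.8, 8.5]
max_reach = 5.8 + 8.5 = 14.3
L_max = max([5.8, 8.5]) = 8.5
S (sum of others) = 14.3 - 8.5 = 5.8
min_reach = max(0, 8.5 - 5.8) = max(0, 2.7) = 2.7

Answer: 2.7000 14.3000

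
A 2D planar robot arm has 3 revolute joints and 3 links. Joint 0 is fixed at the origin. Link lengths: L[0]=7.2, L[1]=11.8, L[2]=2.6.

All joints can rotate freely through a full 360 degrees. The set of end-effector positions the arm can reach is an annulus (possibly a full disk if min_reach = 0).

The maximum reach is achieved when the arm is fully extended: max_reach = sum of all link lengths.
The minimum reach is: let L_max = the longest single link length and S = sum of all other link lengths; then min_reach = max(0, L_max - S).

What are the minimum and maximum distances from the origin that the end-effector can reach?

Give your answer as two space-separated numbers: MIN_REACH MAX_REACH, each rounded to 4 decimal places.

Link lengths: [7.2, 11.8, 2.6]
max_reach = 7.2 + 11.8 + 2.6 = 21.6
L_max = max([7.2, 11.8, 2.6]) = 11.8
S (sum of others) = 21.6 - 11.8 = 9.8
min_reach = max(0, 11.8 - 9.8) = max(0, 2) = 2

Answer: 2.0000 21.6000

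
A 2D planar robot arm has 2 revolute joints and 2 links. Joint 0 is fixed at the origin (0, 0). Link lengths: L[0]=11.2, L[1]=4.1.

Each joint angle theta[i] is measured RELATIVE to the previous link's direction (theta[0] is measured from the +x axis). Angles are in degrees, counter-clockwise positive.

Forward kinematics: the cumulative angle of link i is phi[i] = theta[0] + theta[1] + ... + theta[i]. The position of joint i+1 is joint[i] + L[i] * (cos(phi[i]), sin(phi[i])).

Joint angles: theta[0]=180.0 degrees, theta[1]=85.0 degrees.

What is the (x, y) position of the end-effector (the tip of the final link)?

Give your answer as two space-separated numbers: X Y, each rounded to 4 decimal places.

Answer: -11.5573 -4.0844

Derivation:
joint[0] = (0.0000, 0.0000)  (base)
link 0: phi[0] = 180 = 180 deg
  cos(180 deg) = -1.0000, sin(180 deg) = 0.0000
  joint[1] = (0.0000, 0.0000) + 11.2 * (-1.0000, 0.0000) = (0.0000 + -11.2000, 0.0000 + 0.0000) = (-11.2000, 0.0000)
link 1: phi[1] = 180 + 85 = 265 deg
  cos(265 deg) = -0.0872, sin(265 deg) = -0.9962
  joint[2] = (-11.2000, 0.0000) + 4.1 * (-0.0872, -0.9962) = (-11.2000 + -0.3573, 0.0000 + -4.0844) = (-11.5573, -4.0844)
End effector: (-11.5573, -4.0844)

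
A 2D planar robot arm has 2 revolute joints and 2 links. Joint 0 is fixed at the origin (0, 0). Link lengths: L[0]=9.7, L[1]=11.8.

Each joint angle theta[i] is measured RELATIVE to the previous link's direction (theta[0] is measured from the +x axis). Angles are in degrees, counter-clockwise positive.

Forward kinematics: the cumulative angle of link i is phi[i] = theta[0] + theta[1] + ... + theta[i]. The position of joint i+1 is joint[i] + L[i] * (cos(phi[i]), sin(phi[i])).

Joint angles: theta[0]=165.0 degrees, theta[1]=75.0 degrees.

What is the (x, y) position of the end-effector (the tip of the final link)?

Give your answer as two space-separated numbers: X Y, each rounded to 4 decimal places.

Answer: -15.2695 -7.7086

Derivation:
joint[0] = (0.0000, 0.0000)  (base)
link 0: phi[0] = 165 = 165 deg
  cos(165 deg) = -0.9659, sin(165 deg) = 0.2588
  joint[1] = (0.0000, 0.0000) + 9.7 * (-0.9659, 0.2588) = (0.0000 + -9.3695, 0.0000 + 2.5105) = (-9.3695, 2.5105)
link 1: phi[1] = 165 + 75 = 240 deg
  cos(240 deg) = -0.5000, sin(240 deg) = -0.8660
  joint[2] = (-9.3695, 2.5105) + 11.8 * (-0.5000, -0.8660) = (-9.3695 + -5.9000, 2.5105 + -10.2191) = (-15.2695, -7.7086)
End effector: (-15.2695, -7.7086)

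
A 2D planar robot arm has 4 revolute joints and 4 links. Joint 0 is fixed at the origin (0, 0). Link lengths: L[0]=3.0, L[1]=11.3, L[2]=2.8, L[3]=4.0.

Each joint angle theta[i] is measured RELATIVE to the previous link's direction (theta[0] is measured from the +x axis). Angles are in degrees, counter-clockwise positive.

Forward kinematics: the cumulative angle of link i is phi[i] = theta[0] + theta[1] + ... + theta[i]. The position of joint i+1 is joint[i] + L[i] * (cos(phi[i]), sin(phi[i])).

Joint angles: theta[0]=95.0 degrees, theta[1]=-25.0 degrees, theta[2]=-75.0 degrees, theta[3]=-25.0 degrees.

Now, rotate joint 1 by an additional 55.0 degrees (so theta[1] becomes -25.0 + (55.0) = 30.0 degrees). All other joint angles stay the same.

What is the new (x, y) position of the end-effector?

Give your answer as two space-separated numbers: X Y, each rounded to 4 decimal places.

joint[0] = (0.0000, 0.0000)  (base)
link 0: phi[0] = 95 = 95 deg
  cos(95 deg) = -0.0872, sin(95 deg) = 0.9962
  joint[1] = (0.0000, 0.0000) + 3 * (-0.0872, 0.9962) = (0.0000 + -0.2615, 0.0000 + 2.9886) = (-0.2615, 2.9886)
link 1: phi[1] = 95 + 30 = 125 deg
  cos(125 deg) = -0.5736, sin(125 deg) = 0.8192
  joint[2] = (-0.2615, 2.9886) + 11.3 * (-0.5736, 0.8192) = (-0.2615 + -6.4814, 2.9886 + 9.2564) = (-6.7429, 12.2450)
link 2: phi[2] = 95 + 30 + -75 = 50 deg
  cos(50 deg) = 0.6428, sin(50 deg) = 0.7660
  joint[3] = (-6.7429, 12.2450) + 2.8 * (0.6428, 0.7660) = (-6.7429 + 1.7998, 12.2450 + 2.1449) = (-4.9431, 14.3899)
link 3: phi[3] = 95 + 30 + -75 + -25 = 25 deg
  cos(25 deg) = 0.9063, sin(25 deg) = 0.4226
  joint[4] = (-4.9431, 14.3899) + 4 * (0.9063, 0.4226) = (-4.9431 + 3.6252, 14.3899 + 1.6905) = (-1.3178, 16.0804)
End effector: (-1.3178, 16.0804)

Answer: -1.3178 16.0804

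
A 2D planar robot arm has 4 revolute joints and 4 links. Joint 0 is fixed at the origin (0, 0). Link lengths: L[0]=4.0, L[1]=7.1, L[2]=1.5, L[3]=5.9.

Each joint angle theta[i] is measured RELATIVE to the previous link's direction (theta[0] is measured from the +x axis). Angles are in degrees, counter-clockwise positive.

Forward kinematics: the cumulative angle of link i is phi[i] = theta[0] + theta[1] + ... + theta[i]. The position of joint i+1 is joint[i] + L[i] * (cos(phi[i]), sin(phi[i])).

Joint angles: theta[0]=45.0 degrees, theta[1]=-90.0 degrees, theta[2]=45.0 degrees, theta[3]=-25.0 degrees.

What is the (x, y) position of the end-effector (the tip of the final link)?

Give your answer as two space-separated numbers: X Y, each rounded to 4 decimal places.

joint[0] = (0.0000, 0.0000)  (base)
link 0: phi[0] = 45 = 45 deg
  cos(45 deg) = 0.7071, sin(45 deg) = 0.7071
  joint[1] = (0.0000, 0.0000) + 4 * (0.7071, 0.7071) = (0.0000 + 2.8284, 0.0000 + 2.8284) = (2.8284, 2.8284)
link 1: phi[1] = 45 + -90 = -45 deg
  cos(-45 deg) = 0.7071, sin(-45 deg) = -0.7071
  joint[2] = (2.8284, 2.8284) + 7.1 * (0.7071, -0.7071) = (2.8284 + 5.0205, 2.8284 + -5.0205) = (7.8489, -2.1920)
link 2: phi[2] = 45 + -90 + 45 = 0 deg
  cos(0 deg) = 1.0000, sin(0 deg) = 0.0000
  joint[3] = (7.8489, -2.1920) + 1.5 * (1.0000, 0.0000) = (7.8489 + 1.5000, -2.1920 + 0.0000) = (9.3489, -2.1920)
link 3: phi[3] = 45 + -90 + 45 + -25 = -25 deg
  cos(-25 deg) = 0.9063, sin(-25 deg) = -0.4226
  joint[4] = (9.3489, -2.1920) + 5.9 * (0.9063, -0.4226) = (9.3489 + 5.3472, -2.1920 + -2.4934) = (14.6961, -4.6855)
End effector: (14.6961, -4.6855)

Answer: 14.6961 -4.6855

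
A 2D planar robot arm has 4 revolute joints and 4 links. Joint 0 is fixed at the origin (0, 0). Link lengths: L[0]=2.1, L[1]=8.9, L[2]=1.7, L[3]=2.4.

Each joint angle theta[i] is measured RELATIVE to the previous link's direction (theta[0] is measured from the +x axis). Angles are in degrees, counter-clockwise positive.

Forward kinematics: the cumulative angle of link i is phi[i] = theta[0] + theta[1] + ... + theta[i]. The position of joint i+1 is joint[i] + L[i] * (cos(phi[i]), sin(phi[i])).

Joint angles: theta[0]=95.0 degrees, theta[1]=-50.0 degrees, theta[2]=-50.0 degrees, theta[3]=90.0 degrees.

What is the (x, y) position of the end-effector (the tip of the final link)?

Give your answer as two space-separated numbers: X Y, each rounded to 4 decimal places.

joint[0] = (0.0000, 0.0000)  (base)
link 0: phi[0] = 95 = 95 deg
  cos(95 deg) = -0.0872, sin(95 deg) = 0.9962
  joint[1] = (0.0000, 0.0000) + 2.1 * (-0.0872, 0.9962) = (0.0000 + -0.1830, 0.0000 + 2.0920) = (-0.1830, 2.0920)
link 1: phi[1] = 95 + -50 = 45 deg
  cos(45 deg) = 0.7071, sin(45 deg) = 0.7071
  joint[2] = (-0.1830, 2.0920) + 8.9 * (0.7071, 0.7071) = (-0.1830 + 6.2933, 2.0920 + 6.2933) = (6.1102, 8.3853)
link 2: phi[2] = 95 + -50 + -50 = -5 deg
  cos(-5 deg) = 0.9962, sin(-5 deg) = -0.0872
  joint[3] = (6.1102, 8.3853) + 1.7 * (0.9962, -0.0872) = (6.1102 + 1.6935, 8.3853 + -0.1482) = (7.8038, 8.2371)
link 3: phi[3] = 95 + -50 + -50 + 90 = 85 deg
  cos(85 deg) = 0.0872, sin(85 deg) = 0.9962
  joint[4] = (7.8038, 8.2371) + 2.4 * (0.0872, 0.9962) = (7.8038 + 0.2092, 8.2371 + 2.3909) = (8.0129, 10.6280)
End effector: (8.0129, 10.6280)

Answer: 8.0129 10.6280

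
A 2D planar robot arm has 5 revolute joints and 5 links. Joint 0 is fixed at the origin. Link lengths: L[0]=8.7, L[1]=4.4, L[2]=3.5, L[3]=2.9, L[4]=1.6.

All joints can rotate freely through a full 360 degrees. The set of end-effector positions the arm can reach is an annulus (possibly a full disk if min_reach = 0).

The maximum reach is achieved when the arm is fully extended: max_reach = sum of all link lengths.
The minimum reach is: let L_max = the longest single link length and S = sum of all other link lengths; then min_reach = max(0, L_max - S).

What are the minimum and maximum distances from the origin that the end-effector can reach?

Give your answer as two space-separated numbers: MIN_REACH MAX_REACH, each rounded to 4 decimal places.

Answer: 0.0000 21.1000

Derivation:
Link lengths: [8.7, 4.4, 3.5, 2.9, 1.6]
max_reach = 8.7 + 4.4 + 3.5 + 2.9 + 1.6 = 21.1
L_max = max([8.7, 4.4, 3.5, 2.9, 1.6]) = 8.7
S (sum of others) = 21.1 - 8.7 = 12.4
min_reach = max(0, 8.7 - 12.4) = max(0, -3.7) = 0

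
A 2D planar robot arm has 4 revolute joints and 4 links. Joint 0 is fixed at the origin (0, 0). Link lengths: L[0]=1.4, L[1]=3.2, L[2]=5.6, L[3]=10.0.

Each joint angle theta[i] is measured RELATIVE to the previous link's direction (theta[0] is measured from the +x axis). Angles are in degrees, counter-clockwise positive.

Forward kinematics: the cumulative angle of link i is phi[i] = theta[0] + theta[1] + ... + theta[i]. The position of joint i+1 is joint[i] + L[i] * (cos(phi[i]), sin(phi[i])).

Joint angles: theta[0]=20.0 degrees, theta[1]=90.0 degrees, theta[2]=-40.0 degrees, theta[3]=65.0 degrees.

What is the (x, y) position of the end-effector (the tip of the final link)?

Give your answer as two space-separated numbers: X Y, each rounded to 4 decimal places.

Answer: -4.9346 15.8192

Derivation:
joint[0] = (0.0000, 0.0000)  (base)
link 0: phi[0] = 20 = 20 deg
  cos(20 deg) = 0.9397, sin(20 deg) = 0.3420
  joint[1] = (0.0000, 0.0000) + 1.4 * (0.9397, 0.3420) = (0.0000 + 1.3156, 0.0000 + 0.4788) = (1.3156, 0.4788)
link 1: phi[1] = 20 + 90 = 110 deg
  cos(110 deg) = -0.3420, sin(110 deg) = 0.9397
  joint[2] = (1.3156, 0.4788) + 3.2 * (-0.3420, 0.9397) = (1.3156 + -1.0945, 0.4788 + 3.0070) = (0.2211, 3.4858)
link 2: phi[2] = 20 + 90 + -40 = 70 deg
  cos(70 deg) = 0.3420, sin(70 deg) = 0.9397
  joint[3] = (0.2211, 3.4858) + 5.6 * (0.3420, 0.9397) = (0.2211 + 1.9153, 3.4858 + 5.2623) = (2.1364, 8.7481)
link 3: phi[3] = 20 + 90 + -40 + 65 = 135 deg
  cos(135 deg) = -0.7071, sin(135 deg) = 0.7071
  joint[4] = (2.1364, 8.7481) + 10 * (-0.7071, 0.7071) = (2.1364 + -7.0711, 8.7481 + 7.0711) = (-4.9346, 15.8192)
End effector: (-4.9346, 15.8192)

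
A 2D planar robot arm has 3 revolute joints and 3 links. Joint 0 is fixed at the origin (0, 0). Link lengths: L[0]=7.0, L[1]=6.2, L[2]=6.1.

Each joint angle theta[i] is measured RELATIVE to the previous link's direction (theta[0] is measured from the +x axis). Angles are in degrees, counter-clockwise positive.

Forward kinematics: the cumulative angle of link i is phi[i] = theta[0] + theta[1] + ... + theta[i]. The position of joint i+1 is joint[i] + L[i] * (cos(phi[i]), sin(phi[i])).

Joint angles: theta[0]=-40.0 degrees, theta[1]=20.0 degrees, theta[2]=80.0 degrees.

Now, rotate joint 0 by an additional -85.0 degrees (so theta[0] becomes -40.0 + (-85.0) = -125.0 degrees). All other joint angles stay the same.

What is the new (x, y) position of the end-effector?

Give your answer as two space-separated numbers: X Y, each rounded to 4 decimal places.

Answer: -0.0912 -14.3008

Derivation:
joint[0] = (0.0000, 0.0000)  (base)
link 0: phi[0] = -125 = -125 deg
  cos(-125 deg) = -0.5736, sin(-125 deg) = -0.8192
  joint[1] = (0.0000, 0.0000) + 7 * (-0.5736, -0.8192) = (0.0000 + -4.0150, 0.0000 + -5.7341) = (-4.0150, -5.7341)
link 1: phi[1] = -125 + 20 = -105 deg
  cos(-105 deg) = -0.2588, sin(-105 deg) = -0.9659
  joint[2] = (-4.0150, -5.7341) + 6.2 * (-0.2588, -0.9659) = (-4.0150 + -1.6047, -5.7341 + -5.9887) = (-5.6197, -11.7228)
link 2: phi[2] = -125 + 20 + 80 = -25 deg
  cos(-25 deg) = 0.9063, sin(-25 deg) = -0.4226
  joint[3] = (-5.6197, -11.7228) + 6.1 * (0.9063, -0.4226) = (-5.6197 + 5.5285, -11.7228 + -2.5780) = (-0.0912, -14.3008)
End effector: (-0.0912, -14.3008)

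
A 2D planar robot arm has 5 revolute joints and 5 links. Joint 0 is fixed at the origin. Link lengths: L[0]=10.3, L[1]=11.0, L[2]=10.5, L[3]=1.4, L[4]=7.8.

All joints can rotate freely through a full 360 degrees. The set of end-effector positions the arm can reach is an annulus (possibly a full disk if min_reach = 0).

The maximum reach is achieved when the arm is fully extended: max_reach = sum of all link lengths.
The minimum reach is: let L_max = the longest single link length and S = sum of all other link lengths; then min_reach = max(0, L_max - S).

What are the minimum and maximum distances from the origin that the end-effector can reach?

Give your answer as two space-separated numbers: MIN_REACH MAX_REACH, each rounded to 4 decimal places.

Link lengths: [10.3, 11.0, 10.5, 1.4, 7.8]
max_reach = 10.3 + 11 + 10.5 + 1.4 + 7.8 = 41
L_max = max([10.3, 11.0, 10.5, 1.4, 7.8]) = 11
S (sum of others) = 41 - 11 = 30
min_reach = max(0, 11 - 30) = max(0, -19) = 0

Answer: 0.0000 41.0000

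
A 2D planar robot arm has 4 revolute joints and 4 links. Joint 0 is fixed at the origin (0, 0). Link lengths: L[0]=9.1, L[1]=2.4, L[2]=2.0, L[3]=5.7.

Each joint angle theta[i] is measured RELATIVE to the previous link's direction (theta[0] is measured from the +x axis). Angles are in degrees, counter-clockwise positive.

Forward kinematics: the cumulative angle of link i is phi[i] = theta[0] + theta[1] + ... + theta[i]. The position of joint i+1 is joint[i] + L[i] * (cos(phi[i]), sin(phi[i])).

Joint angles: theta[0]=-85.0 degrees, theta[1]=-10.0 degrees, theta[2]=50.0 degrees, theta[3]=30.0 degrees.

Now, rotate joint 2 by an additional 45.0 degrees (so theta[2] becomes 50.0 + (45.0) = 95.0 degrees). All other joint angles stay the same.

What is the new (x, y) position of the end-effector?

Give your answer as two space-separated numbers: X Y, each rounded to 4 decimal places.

Answer: 7.5203 -8.6062

Derivation:
joint[0] = (0.0000, 0.0000)  (base)
link 0: phi[0] = -85 = -85 deg
  cos(-85 deg) = 0.0872, sin(-85 deg) = -0.9962
  joint[1] = (0.0000, 0.0000) + 9.1 * (0.0872, -0.9962) = (0.0000 + 0.7931, 0.0000 + -9.0654) = (0.7931, -9.0654)
link 1: phi[1] = -85 + -10 = -95 deg
  cos(-95 deg) = -0.0872, sin(-95 deg) = -0.9962
  joint[2] = (0.7931, -9.0654) + 2.4 * (-0.0872, -0.9962) = (0.7931 + -0.2092, -9.0654 + -2.3909) = (0.5839, -11.4562)
link 2: phi[2] = -85 + -10 + 95 = 0 deg
  cos(0 deg) = 1.0000, sin(0 deg) = 0.0000
  joint[3] = (0.5839, -11.4562) + 2 * (1.0000, 0.0000) = (0.5839 + 2.0000, -11.4562 + 0.0000) = (2.5839, -11.4562)
link 3: phi[3] = -85 + -10 + 95 + 30 = 30 deg
  cos(30 deg) = 0.8660, sin(30 deg) = 0.5000
  joint[4] = (2.5839, -11.4562) + 5.7 * (0.8660, 0.5000) = (2.5839 + 4.9363, -11.4562 + 2.8500) = (7.5203, -8.6062)
End effector: (7.5203, -8.6062)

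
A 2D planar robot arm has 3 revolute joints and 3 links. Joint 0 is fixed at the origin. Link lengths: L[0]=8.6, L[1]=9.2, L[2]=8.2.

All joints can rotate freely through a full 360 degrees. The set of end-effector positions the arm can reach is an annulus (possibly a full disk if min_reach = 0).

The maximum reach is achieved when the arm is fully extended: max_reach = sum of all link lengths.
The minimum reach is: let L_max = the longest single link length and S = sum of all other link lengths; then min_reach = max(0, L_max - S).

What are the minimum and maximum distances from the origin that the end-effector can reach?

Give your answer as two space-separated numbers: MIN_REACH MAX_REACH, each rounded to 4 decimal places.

Answer: 0.0000 26.0000

Derivation:
Link lengths: [8.6, 9.2, 8.2]
max_reach = 8.6 + 9.2 + 8.2 = 26
L_max = max([8.6, 9.2, 8.2]) = 9.2
S (sum of others) = 26 - 9.2 = 16.8
min_reach = max(0, 9.2 - 16.8) = max(0, -7.6) = 0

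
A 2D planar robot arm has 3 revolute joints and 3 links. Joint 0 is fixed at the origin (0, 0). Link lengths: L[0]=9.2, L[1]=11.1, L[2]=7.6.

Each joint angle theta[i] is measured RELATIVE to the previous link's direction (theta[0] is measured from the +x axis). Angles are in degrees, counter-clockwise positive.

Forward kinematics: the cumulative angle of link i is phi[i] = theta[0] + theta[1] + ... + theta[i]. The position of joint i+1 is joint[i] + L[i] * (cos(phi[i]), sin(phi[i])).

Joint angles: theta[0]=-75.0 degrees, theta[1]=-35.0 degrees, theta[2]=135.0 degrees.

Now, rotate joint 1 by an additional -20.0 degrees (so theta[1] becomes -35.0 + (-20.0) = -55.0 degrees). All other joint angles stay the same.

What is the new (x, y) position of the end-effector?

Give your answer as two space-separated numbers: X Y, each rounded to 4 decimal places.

joint[0] = (0.0000, 0.0000)  (base)
link 0: phi[0] = -75 = -75 deg
  cos(-75 deg) = 0.2588, sin(-75 deg) = -0.9659
  joint[1] = (0.0000, 0.0000) + 9.2 * (0.2588, -0.9659) = (0.0000 + 2.3811, 0.0000 + -8.8865) = (2.3811, -8.8865)
link 1: phi[1] = -75 + -55 = -130 deg
  cos(-130 deg) = -0.6428, sin(-130 deg) = -0.7660
  joint[2] = (2.3811, -8.8865) + 11.1 * (-0.6428, -0.7660) = (2.3811 + -7.1349, -8.8865 + -8.5031) = (-4.7538, -17.3896)
link 2: phi[2] = -75 + -55 + 135 = 5 deg
  cos(5 deg) = 0.9962, sin(5 deg) = 0.0872
  joint[3] = (-4.7538, -17.3896) + 7.6 * (0.9962, 0.0872) = (-4.7538 + 7.5711, -17.3896 + 0.6624) = (2.8173, -16.7272)
End effector: (2.8173, -16.7272)

Answer: 2.8173 -16.7272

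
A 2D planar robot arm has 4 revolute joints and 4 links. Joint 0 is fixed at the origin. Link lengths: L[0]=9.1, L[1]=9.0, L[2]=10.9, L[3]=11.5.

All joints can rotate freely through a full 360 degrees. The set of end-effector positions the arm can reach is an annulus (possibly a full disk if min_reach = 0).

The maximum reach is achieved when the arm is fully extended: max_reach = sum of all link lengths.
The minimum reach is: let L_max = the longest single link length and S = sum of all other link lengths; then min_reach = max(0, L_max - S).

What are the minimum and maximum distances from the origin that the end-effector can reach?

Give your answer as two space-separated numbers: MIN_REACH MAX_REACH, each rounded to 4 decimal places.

Answer: 0.0000 40.5000

Derivation:
Link lengths: [9.1, 9.0, 10.9, 11.5]
max_reach = 9.1 + 9 + 10.9 + 11.5 = 40.5
L_max = max([9.1, 9.0, 10.9, 11.5]) = 11.5
S (sum of others) = 40.5 - 11.5 = 29
min_reach = max(0, 11.5 - 29) = max(0, -17.5) = 0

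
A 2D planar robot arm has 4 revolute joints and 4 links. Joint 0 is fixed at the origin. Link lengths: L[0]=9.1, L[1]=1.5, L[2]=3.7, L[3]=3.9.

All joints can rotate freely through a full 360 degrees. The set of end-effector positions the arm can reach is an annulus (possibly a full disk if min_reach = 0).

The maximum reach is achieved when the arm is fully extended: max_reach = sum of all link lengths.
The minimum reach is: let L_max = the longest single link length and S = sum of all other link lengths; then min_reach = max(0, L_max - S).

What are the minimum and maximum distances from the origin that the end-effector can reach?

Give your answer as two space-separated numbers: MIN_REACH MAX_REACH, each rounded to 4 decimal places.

Link lengths: [9.1, 1.5, 3.7, 3.9]
max_reach = 9.1 + 1.5 + 3.7 + 3.9 = 18.2
L_max = max([9.1, 1.5, 3.7, 3.9]) = 9.1
S (sum of others) = 18.2 - 9.1 = 9.1
min_reach = max(0, 9.1 - 9.1) = max(0, 0) = 0

Answer: 0.0000 18.2000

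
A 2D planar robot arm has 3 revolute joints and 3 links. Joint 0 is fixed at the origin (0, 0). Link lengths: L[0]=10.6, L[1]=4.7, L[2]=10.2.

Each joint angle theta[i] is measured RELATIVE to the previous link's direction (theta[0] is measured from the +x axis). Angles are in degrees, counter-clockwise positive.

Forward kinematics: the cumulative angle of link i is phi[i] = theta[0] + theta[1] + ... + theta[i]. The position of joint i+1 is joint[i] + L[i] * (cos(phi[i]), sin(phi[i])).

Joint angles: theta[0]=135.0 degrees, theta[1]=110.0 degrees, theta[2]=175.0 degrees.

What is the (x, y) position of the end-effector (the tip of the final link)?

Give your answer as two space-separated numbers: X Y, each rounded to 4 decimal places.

joint[0] = (0.0000, 0.0000)  (base)
link 0: phi[0] = 135 = 135 deg
  cos(135 deg) = -0.7071, sin(135 deg) = 0.7071
  joint[1] = (0.0000, 0.0000) + 10.6 * (-0.7071, 0.7071) = (0.0000 + -7.4953, 0.0000 + 7.4953) = (-7.4953, 7.4953)
link 1: phi[1] = 135 + 110 = 245 deg
  cos(245 deg) = -0.4226, sin(245 deg) = -0.9063
  joint[2] = (-7.4953, 7.4953) + 4.7 * (-0.4226, -0.9063) = (-7.4953 + -1.9863, 7.4953 + -4.2596) = (-9.4816, 3.2357)
link 2: phi[2] = 135 + 110 + 175 = 420 deg
  cos(420 deg) = 0.5000, sin(420 deg) = 0.8660
  joint[3] = (-9.4816, 3.2357) + 10.2 * (0.5000, 0.8660) = (-9.4816 + 5.1000, 3.2357 + 8.8335) = (-4.3816, 12.0691)
End effector: (-4.3816, 12.0691)

Answer: -4.3816 12.0691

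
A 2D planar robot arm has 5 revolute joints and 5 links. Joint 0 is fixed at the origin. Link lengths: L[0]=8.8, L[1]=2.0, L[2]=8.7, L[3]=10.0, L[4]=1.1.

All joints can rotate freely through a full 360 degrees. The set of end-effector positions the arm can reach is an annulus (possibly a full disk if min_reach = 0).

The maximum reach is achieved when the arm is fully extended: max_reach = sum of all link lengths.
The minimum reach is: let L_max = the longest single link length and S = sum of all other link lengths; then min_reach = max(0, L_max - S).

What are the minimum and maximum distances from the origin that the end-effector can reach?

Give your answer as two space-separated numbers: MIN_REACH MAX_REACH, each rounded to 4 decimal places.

Link lengths: [8.8, 2.0, 8.7, 10.0, 1.1]
max_reach = 8.8 + 2 + 8.7 + 10 + 1.1 = 30.6
L_max = max([8.8, 2.0, 8.7, 10.0, 1.1]) = 10
S (sum of others) = 30.6 - 10 = 20.6
min_reach = max(0, 10 - 20.6) = max(0, -10.6) = 0

Answer: 0.0000 30.6000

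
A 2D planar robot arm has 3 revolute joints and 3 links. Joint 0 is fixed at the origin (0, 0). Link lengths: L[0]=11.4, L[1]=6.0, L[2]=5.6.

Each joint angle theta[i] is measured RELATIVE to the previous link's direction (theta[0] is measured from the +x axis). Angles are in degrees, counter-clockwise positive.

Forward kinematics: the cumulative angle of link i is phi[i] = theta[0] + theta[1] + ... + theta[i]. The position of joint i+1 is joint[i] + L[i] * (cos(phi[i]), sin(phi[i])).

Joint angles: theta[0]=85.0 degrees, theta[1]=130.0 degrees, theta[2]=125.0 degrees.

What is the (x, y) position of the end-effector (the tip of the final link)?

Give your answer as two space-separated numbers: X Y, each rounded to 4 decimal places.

Answer: 1.3409 5.9998

Derivation:
joint[0] = (0.0000, 0.0000)  (base)
link 0: phi[0] = 85 = 85 deg
  cos(85 deg) = 0.0872, sin(85 deg) = 0.9962
  joint[1] = (0.0000, 0.0000) + 11.4 * (0.0872, 0.9962) = (0.0000 + 0.9936, 0.0000 + 11.3566) = (0.9936, 11.3566)
link 1: phi[1] = 85 + 130 = 215 deg
  cos(215 deg) = -0.8192, sin(215 deg) = -0.5736
  joint[2] = (0.9936, 11.3566) + 6 * (-0.8192, -0.5736) = (0.9936 + -4.9149, 11.3566 + -3.4415) = (-3.9213, 7.9152)
link 2: phi[2] = 85 + 130 + 125 = 340 deg
  cos(340 deg) = 0.9397, sin(340 deg) = -0.3420
  joint[3] = (-3.9213, 7.9152) + 5.6 * (0.9397, -0.3420) = (-3.9213 + 5.2623, 7.9152 + -1.9153) = (1.3409, 5.9998)
End effector: (1.3409, 5.9998)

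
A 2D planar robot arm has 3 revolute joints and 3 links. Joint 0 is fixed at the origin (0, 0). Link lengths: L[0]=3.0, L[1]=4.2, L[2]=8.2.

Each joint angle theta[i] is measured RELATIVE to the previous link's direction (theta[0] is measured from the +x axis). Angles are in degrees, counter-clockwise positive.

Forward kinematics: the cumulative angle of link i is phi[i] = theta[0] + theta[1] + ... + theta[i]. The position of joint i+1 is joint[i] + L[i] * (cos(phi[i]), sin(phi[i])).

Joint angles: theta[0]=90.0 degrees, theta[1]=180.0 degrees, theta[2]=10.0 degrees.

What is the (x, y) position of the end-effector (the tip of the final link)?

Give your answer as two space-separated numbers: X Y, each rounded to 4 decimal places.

Answer: 1.4239 -9.2754

Derivation:
joint[0] = (0.0000, 0.0000)  (base)
link 0: phi[0] = 90 = 90 deg
  cos(90 deg) = 0.0000, sin(90 deg) = 1.0000
  joint[1] = (0.0000, 0.0000) + 3 * (0.0000, 1.0000) = (0.0000 + 0.0000, 0.0000 + 3.0000) = (0.0000, 3.0000)
link 1: phi[1] = 90 + 180 = 270 deg
  cos(270 deg) = -0.0000, sin(270 deg) = -1.0000
  joint[2] = (0.0000, 3.0000) + 4.2 * (-0.0000, -1.0000) = (0.0000 + -0.0000, 3.0000 + -4.2000) = (-0.0000, -1.2000)
link 2: phi[2] = 90 + 180 + 10 = 280 deg
  cos(280 deg) = 0.1736, sin(280 deg) = -0.9848
  joint[3] = (-0.0000, -1.2000) + 8.2 * (0.1736, -0.9848) = (-0.0000 + 1.4239, -1.2000 + -8.0754) = (1.4239, -9.2754)
End effector: (1.4239, -9.2754)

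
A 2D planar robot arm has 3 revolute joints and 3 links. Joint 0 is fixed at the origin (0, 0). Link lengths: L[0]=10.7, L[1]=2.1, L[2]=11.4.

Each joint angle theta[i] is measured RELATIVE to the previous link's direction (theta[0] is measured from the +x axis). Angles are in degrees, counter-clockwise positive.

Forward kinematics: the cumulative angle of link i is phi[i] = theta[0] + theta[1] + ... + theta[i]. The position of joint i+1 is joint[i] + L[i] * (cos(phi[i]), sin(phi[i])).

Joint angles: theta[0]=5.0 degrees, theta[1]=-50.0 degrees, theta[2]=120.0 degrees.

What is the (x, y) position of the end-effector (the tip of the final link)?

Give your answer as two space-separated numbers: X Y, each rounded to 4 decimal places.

Answer: 15.0947 10.4592

Derivation:
joint[0] = (0.0000, 0.0000)  (base)
link 0: phi[0] = 5 = 5 deg
  cos(5 deg) = 0.9962, sin(5 deg) = 0.0872
  joint[1] = (0.0000, 0.0000) + 10.7 * (0.9962, 0.0872) = (0.0000 + 10.6593, 0.0000 + 0.9326) = (10.6593, 0.9326)
link 1: phi[1] = 5 + -50 = -45 deg
  cos(-45 deg) = 0.7071, sin(-45 deg) = -0.7071
  joint[2] = (10.6593, 0.9326) + 2.1 * (0.7071, -0.7071) = (10.6593 + 1.4849, 0.9326 + -1.4849) = (12.1442, -0.5524)
link 2: phi[2] = 5 + -50 + 120 = 75 deg
  cos(75 deg) = 0.2588, sin(75 deg) = 0.9659
  joint[3] = (12.1442, -0.5524) + 11.4 * (0.2588, 0.9659) = (12.1442 + 2.9505, -0.5524 + 11.0116) = (15.0947, 10.4592)
End effector: (15.0947, 10.4592)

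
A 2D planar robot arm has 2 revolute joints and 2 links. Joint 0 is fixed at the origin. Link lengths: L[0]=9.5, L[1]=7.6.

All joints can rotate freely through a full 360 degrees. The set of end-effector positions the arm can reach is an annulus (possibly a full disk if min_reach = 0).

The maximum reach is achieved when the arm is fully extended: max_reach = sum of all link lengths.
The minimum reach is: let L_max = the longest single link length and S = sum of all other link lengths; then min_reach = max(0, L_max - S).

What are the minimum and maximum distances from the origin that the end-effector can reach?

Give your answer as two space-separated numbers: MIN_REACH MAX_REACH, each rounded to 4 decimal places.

Link lengths: [9.5, 7.6]
max_reach = 9.5 + 7.6 = 17.1
L_max = max([9.5, 7.6]) = 9.5
S (sum of others) = 17.1 - 9.5 = 7.6
min_reach = max(0, 9.5 - 7.6) = max(0, 1.9) = 1.9

Answer: 1.9000 17.1000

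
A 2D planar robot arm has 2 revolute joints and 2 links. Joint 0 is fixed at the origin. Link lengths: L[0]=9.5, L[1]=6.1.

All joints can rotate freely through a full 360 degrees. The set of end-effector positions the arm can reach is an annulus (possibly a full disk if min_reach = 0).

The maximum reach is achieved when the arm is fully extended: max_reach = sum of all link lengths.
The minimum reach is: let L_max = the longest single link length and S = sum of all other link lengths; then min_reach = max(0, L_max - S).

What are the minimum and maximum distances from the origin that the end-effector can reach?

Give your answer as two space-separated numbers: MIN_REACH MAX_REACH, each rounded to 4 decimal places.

Answer: 3.4000 15.6000

Derivation:
Link lengths: [9.5, 6.1]
max_reach = 9.5 + 6.1 = 15.6
L_max = max([9.5, 6.1]) = 9.5
S (sum of others) = 15.6 - 9.5 = 6.1
min_reach = max(0, 9.5 - 6.1) = max(0, 3.4) = 3.4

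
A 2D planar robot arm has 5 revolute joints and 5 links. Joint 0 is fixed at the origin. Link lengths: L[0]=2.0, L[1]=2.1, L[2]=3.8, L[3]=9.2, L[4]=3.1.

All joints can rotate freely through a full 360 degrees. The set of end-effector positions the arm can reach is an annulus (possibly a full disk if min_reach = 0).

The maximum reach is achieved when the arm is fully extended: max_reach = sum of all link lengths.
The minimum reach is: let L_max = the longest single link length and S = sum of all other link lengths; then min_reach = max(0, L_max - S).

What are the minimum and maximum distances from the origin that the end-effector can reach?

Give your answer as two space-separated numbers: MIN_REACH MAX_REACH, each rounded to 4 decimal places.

Answer: 0.0000 20.2000

Derivation:
Link lengths: [2.0, 2.1, 3.8, 9.2, 3.1]
max_reach = 2 + 2.1 + 3.8 + 9.2 + 3.1 = 20.2
L_max = max([2.0, 2.1, 3.8, 9.2, 3.1]) = 9.2
S (sum of others) = 20.2 - 9.2 = 11
min_reach = max(0, 9.2 - 11) = max(0, -1.8) = 0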